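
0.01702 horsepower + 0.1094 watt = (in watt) 12.8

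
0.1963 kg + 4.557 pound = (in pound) 4.99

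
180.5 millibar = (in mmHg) 135.4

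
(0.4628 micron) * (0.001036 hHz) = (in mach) 1.408e-10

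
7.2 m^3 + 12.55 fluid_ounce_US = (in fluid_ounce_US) 2.435e+05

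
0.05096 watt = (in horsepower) 6.834e-05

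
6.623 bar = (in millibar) 6623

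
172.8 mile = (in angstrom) 2.781e+15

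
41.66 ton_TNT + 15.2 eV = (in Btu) 1.652e+08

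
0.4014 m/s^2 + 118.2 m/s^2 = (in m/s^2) 118.6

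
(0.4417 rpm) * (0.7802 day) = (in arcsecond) 6.431e+08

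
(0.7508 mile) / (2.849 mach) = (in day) 1.442e-05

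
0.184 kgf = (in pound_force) 0.4057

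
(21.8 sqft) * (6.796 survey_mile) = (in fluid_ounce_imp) 7.796e+08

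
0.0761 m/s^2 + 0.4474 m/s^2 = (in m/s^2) 0.5235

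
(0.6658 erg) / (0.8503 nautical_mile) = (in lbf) 9.505e-12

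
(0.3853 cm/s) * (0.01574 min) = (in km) 3.639e-06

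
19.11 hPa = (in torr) 14.33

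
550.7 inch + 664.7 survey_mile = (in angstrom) 1.07e+16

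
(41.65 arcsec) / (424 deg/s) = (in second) 2.729e-05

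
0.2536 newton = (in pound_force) 0.05701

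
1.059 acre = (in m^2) 4286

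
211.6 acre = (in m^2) 8.563e+05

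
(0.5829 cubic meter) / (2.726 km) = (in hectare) 2.138e-08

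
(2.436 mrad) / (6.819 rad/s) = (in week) 5.907e-10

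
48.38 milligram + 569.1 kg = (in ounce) 2.007e+04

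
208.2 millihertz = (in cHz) 20.82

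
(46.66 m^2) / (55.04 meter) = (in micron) 8.477e+05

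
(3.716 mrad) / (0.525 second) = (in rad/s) 0.007078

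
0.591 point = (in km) 2.085e-07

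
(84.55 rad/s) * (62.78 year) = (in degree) 9.591e+12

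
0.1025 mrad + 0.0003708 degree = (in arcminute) 0.3746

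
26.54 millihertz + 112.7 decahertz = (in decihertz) 1.127e+04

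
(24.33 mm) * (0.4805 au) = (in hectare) 1.749e+05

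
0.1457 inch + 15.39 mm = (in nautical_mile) 1.031e-05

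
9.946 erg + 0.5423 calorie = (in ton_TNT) 5.423e-10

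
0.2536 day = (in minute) 365.2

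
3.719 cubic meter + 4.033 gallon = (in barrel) 23.49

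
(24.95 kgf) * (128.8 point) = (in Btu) 0.01054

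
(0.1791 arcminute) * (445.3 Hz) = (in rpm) 0.2215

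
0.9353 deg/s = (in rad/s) 0.01632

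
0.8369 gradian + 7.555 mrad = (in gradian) 1.318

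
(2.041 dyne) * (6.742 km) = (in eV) 8.589e+17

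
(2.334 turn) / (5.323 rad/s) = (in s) 2.755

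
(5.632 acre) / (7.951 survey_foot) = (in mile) 5.844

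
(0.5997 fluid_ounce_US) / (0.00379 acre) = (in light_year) 1.222e-22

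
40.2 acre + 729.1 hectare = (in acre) 1842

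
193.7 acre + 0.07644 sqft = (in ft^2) 8.438e+06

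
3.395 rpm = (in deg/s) 20.37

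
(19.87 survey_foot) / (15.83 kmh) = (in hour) 0.0003826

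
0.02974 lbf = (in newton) 0.1323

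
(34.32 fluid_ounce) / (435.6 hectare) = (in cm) 2.33e-08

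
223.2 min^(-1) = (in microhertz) 3.72e+06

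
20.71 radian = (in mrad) 2.071e+04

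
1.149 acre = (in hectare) 0.465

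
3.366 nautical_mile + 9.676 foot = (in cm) 6.237e+05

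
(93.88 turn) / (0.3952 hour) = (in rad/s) 0.4146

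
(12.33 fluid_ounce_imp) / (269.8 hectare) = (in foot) 4.26e-10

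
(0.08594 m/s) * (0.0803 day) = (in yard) 652.1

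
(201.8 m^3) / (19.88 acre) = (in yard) 0.002743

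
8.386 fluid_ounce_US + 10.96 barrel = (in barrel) 10.96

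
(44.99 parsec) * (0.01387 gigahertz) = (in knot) 3.743e+25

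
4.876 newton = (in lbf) 1.096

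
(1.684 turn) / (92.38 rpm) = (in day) 1.266e-05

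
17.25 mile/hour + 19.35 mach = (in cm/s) 6.596e+05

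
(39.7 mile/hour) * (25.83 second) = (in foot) 1504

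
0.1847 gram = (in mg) 184.7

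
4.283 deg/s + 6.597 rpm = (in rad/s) 0.7656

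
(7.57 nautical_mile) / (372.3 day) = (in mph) 0.000975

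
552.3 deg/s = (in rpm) 92.05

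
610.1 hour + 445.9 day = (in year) 1.291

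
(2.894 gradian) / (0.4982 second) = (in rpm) 0.8713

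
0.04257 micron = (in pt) 0.0001207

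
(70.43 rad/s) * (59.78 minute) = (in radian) 2.526e+05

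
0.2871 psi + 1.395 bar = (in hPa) 1415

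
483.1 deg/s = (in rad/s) 8.432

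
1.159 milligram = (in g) 0.001159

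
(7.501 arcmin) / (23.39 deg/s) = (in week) 8.837e-09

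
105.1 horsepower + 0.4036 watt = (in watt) 7.837e+04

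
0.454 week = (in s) 2.746e+05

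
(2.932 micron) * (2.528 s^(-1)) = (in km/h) 2.668e-05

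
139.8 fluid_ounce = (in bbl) 0.026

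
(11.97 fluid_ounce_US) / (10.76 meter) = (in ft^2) 0.0003541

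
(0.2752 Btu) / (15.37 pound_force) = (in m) 4.247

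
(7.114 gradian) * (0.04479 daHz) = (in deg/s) 2.868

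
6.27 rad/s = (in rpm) 59.87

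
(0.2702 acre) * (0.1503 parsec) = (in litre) 5.071e+21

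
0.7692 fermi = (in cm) 7.692e-14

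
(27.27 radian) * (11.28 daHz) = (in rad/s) 3076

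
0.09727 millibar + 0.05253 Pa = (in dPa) 97.8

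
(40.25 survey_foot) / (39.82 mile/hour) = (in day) 7.977e-06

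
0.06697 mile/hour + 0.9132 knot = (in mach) 0.001468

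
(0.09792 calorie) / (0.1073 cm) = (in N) 381.8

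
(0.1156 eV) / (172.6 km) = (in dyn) 1.073e-20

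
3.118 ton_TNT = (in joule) 1.305e+10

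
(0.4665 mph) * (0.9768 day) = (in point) 4.989e+07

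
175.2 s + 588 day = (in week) 84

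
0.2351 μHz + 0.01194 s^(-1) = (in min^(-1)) 0.7164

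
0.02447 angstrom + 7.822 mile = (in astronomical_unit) 8.415e-08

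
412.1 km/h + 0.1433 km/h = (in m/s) 114.5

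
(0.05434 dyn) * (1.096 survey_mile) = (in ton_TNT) 2.291e-13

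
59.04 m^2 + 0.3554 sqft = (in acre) 0.0146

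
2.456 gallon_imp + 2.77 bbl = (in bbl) 2.84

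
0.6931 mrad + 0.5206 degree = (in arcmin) 33.62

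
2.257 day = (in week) 0.3224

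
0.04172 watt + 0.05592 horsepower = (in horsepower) 0.05598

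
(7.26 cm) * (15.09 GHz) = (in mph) 2.451e+09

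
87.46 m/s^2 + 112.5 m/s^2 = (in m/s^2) 200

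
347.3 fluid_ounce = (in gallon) 2.713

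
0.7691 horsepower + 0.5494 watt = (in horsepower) 0.7698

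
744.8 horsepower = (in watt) 5.554e+05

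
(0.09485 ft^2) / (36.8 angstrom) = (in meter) 2.395e+06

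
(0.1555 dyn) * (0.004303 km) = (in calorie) 1.599e-06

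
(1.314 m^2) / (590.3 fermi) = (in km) 2.226e+09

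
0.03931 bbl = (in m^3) 0.00625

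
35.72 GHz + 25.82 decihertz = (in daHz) 3.572e+09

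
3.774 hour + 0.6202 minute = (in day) 0.1577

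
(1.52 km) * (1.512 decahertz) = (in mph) 5.141e+04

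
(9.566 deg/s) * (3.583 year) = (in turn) 3.002e+06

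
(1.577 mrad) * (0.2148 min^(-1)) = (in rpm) 5.391e-05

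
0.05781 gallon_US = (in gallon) 0.05781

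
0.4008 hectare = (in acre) 0.9904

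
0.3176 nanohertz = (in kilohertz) 3.176e-13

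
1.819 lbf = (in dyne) 8.091e+05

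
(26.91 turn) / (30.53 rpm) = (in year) 1.677e-06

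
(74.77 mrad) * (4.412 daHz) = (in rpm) 31.5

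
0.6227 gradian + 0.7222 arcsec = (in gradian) 0.6229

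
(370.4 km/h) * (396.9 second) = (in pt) 1.158e+08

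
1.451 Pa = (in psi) 0.0002104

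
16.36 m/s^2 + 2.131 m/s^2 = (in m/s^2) 18.49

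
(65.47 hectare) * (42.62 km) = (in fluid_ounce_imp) 9.821e+14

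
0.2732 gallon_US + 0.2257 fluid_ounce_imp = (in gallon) 0.2749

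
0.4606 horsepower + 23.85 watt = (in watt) 367.3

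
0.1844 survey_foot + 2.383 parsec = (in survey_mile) 4.569e+13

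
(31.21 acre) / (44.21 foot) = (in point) 2.657e+07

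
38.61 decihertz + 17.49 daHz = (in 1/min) 1.073e+04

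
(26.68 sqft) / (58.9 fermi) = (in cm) 4.208e+15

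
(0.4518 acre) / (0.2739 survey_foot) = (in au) 1.464e-07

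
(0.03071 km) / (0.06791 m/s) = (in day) 0.005234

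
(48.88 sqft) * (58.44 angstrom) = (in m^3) 2.654e-08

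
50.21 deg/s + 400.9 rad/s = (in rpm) 3837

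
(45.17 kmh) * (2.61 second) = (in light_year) 3.461e-15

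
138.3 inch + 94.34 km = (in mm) 9.434e+07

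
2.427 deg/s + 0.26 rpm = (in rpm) 0.6645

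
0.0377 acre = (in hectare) 0.01526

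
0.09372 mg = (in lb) 2.066e-07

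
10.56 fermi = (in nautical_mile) 5.702e-18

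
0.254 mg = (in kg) 2.54e-07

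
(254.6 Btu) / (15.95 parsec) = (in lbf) 1.227e-13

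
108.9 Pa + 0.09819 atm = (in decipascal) 1.006e+05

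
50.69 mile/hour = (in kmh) 81.58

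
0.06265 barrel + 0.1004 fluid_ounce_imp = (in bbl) 0.06267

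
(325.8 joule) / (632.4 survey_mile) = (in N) 0.0003201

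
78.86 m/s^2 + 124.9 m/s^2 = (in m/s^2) 203.8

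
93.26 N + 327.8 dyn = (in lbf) 20.97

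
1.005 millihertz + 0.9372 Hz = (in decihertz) 9.382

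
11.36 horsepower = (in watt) 8471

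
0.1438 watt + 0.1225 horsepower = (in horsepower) 0.1227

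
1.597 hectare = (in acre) 3.946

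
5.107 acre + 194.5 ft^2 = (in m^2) 2.069e+04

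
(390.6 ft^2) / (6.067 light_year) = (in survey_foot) 2.074e-15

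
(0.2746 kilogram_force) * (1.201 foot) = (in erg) 9.858e+06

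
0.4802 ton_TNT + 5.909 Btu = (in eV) 1.254e+28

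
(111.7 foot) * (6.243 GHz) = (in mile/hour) 4.755e+11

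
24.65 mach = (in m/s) 8393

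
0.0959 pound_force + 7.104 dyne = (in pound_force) 0.09592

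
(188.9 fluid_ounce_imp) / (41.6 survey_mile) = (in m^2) 8.017e-08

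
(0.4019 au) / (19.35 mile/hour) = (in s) 6.951e+09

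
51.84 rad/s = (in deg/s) 2970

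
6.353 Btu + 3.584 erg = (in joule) 6703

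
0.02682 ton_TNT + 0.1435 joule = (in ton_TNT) 0.02682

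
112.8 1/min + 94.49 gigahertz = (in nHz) 9.449e+19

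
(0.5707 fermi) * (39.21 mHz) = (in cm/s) 2.238e-15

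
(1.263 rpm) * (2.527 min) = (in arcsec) 4.136e+06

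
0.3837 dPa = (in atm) 3.787e-07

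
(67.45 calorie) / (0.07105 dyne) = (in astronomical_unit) 0.002655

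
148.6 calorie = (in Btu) 0.5893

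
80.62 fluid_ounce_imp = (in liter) 2.291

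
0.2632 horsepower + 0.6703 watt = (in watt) 196.9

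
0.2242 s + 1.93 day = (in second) 1.668e+05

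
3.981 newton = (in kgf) 0.4059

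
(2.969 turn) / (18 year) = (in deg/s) 1.883e-06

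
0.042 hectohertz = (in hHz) 0.042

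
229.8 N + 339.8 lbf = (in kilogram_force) 177.6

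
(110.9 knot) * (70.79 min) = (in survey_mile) 150.6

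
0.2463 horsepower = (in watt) 183.7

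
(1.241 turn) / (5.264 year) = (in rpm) 4.485e-07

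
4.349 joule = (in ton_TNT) 1.039e-09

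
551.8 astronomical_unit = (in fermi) 8.255e+28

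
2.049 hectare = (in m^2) 2.049e+04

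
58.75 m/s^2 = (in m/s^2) 58.75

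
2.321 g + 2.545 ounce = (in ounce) 2.627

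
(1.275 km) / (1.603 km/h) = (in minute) 47.72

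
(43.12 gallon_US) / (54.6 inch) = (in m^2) 0.1177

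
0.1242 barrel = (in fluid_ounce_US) 667.7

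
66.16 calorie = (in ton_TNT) 6.616e-08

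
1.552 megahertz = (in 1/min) 9.312e+07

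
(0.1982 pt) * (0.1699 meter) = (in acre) 2.935e-09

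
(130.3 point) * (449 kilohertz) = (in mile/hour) 4.617e+04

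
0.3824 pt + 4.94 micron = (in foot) 0.0004588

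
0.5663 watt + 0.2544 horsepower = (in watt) 190.3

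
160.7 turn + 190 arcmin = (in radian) 1010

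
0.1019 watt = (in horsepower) 0.0001367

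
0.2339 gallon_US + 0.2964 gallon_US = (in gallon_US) 0.5303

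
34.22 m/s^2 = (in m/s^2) 34.22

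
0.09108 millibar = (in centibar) 0.009108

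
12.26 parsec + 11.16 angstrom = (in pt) 1.072e+21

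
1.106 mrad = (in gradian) 0.07041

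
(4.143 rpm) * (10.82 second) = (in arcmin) 1.614e+04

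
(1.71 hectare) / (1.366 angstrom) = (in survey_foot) 4.107e+14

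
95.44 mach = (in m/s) 3.25e+04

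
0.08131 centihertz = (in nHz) 8.131e+05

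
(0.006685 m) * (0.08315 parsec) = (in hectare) 1.715e+09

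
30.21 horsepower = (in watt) 2.253e+04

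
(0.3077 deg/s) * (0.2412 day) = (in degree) 6412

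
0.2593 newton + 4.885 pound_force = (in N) 21.99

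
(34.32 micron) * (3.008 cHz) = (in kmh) 3.716e-06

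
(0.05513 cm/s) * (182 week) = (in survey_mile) 37.71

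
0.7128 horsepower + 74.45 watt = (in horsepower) 0.8126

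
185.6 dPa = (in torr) 0.1392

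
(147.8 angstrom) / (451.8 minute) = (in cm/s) 5.452e-11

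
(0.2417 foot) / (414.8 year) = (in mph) 1.26e-11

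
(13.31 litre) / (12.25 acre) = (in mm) 0.0002685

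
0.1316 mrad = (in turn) 2.094e-05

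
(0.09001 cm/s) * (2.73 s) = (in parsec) 7.963e-20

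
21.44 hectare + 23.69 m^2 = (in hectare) 21.44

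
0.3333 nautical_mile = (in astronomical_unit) 4.126e-09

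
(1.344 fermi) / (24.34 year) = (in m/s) 1.751e-24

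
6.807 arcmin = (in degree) 0.1134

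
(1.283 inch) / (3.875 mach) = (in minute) 4.116e-07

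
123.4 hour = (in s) 4.442e+05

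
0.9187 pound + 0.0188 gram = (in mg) 4.167e+05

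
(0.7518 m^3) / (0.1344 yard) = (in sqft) 65.85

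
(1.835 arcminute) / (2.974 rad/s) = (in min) 2.991e-06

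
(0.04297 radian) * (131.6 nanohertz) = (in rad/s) 5.655e-09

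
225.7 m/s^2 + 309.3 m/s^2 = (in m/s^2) 535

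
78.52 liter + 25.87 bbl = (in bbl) 26.36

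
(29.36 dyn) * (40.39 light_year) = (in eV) 7.002e+32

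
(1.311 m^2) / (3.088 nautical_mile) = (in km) 2.292e-07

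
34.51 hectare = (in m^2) 3.451e+05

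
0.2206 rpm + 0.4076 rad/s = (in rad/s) 0.4307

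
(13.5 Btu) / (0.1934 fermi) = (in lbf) 1.656e+19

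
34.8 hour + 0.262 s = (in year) 0.003973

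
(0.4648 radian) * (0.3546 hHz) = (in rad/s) 16.48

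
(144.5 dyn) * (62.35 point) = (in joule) 3.178e-05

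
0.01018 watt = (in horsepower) 1.365e-05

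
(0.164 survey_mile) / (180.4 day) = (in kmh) 6.096e-05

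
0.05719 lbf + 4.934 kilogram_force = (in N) 48.64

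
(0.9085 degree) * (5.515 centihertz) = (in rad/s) 0.0008745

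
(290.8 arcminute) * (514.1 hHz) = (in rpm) 4.153e+04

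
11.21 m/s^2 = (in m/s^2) 11.21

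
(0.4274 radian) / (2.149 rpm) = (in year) 6.022e-08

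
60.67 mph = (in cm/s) 2712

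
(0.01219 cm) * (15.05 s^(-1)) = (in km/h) 0.006605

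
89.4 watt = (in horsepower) 0.1199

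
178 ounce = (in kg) 5.046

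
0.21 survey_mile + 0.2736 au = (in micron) 4.093e+16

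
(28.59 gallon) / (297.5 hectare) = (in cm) 3.638e-06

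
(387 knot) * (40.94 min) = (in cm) 4.89e+07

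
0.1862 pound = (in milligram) 8.446e+04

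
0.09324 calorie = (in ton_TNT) 9.324e-11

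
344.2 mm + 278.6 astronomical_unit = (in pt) 1.181e+17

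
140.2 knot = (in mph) 161.3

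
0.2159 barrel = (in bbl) 0.2159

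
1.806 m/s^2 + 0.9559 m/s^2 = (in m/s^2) 2.762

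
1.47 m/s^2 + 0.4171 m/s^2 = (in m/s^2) 1.887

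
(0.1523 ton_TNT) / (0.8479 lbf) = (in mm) 1.69e+11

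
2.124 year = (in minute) 1.116e+06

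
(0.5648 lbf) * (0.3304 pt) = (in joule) 0.0002928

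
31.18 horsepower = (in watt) 2.325e+04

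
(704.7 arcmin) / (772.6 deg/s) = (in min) 0.0002534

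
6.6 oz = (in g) 187.1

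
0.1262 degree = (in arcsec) 454.3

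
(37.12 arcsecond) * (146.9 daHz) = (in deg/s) 15.15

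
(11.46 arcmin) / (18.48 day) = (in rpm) 1.994e-08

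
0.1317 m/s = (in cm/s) 13.17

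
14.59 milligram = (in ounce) 0.0005146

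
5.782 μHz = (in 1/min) 0.0003469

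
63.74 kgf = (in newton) 625.1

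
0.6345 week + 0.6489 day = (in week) 0.7272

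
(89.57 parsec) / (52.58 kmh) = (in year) 6.001e+09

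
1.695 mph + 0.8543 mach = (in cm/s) 2.916e+04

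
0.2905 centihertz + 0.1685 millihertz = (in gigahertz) 3.073e-12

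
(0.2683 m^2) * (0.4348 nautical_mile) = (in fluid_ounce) 7.305e+06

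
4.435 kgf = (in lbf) 9.778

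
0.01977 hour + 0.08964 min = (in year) 2.427e-06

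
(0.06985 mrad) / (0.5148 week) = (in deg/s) 1.285e-08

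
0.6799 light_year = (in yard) 7.035e+15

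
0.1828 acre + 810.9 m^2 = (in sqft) 1.669e+04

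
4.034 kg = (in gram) 4034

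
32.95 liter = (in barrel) 0.2072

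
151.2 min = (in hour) 2.52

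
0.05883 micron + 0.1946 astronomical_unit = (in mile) 1.809e+07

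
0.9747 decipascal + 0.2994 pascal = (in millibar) 0.003969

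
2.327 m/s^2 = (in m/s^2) 2.327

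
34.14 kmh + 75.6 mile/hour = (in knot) 84.13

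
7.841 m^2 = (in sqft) 84.4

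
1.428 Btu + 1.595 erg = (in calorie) 360.1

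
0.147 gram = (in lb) 0.0003241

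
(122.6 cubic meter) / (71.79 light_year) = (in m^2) 1.805e-16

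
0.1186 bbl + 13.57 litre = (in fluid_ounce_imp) 1141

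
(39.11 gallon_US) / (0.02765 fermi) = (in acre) 1.323e+12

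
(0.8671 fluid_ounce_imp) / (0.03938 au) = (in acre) 1.033e-18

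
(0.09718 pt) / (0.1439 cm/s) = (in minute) 0.0003971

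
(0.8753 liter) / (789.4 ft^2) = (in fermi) 1.194e+10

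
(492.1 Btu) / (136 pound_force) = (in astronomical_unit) 5.737e-09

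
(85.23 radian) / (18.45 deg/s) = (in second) 264.7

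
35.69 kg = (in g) 3.569e+04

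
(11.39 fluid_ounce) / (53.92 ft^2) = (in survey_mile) 4.178e-08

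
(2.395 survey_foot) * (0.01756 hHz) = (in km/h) 4.615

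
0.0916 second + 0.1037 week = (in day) 0.7259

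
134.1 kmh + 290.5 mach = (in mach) 290.6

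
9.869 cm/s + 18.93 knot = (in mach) 0.02889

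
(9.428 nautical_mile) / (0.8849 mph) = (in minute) 735.6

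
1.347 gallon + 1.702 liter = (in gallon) 1.797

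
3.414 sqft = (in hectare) 3.172e-05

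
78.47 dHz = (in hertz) 7.847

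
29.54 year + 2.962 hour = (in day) 1.078e+04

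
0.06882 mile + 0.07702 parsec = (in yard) 2.599e+15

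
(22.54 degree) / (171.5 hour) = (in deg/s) 3.651e-05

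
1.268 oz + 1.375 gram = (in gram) 37.32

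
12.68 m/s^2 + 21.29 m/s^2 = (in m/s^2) 33.97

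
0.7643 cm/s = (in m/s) 0.007643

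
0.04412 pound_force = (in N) 0.1963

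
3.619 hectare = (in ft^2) 3.895e+05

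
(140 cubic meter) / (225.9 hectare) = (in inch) 0.00244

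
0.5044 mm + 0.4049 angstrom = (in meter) 0.0005044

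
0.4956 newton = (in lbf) 0.1114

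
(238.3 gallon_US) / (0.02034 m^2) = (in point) 1.257e+05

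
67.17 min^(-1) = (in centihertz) 111.9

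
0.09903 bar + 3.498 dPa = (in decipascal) 9.903e+04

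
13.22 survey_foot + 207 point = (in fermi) 4.102e+15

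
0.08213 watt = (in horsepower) 0.0001101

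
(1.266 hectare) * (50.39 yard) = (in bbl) 3.669e+06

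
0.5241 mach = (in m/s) 178.5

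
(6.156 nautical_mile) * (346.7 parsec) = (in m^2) 1.22e+23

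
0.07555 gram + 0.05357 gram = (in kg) 0.0001291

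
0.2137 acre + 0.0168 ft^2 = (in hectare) 0.08648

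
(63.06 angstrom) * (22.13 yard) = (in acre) 3.153e-11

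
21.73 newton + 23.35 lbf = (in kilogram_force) 12.81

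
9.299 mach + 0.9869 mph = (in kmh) 1.14e+04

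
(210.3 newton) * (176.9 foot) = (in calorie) 2710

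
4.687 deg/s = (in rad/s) 0.0818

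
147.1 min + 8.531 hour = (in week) 0.06537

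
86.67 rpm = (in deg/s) 520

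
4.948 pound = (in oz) 79.17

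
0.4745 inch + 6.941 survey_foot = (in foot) 6.981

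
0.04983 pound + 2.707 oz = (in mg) 9.934e+04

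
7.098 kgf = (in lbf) 15.65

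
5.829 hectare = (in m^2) 5.829e+04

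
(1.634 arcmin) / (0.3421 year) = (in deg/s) 2.524e-09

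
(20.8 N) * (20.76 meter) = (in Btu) 0.4093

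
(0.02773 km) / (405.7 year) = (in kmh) 7.803e-09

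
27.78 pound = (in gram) 1.26e+04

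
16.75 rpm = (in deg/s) 100.5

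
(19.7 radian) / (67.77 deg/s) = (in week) 2.754e-05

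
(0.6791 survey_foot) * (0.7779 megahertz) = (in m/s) 1.61e+05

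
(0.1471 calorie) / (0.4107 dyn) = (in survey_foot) 4.917e+05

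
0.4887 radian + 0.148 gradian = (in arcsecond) 1.013e+05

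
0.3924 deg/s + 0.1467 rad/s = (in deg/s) 8.798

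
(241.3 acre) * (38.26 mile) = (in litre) 6.013e+13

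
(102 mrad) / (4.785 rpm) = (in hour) 5.654e-05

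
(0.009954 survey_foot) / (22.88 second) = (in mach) 3.894e-07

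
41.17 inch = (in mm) 1046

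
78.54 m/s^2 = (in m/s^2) 78.54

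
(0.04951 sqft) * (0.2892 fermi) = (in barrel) 8.367e-18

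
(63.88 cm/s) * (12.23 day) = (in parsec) 2.188e-11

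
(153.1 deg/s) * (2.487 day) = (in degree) 3.29e+07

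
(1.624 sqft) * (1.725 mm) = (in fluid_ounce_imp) 9.16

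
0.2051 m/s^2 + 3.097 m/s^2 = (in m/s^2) 3.302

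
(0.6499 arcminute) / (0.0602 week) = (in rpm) 4.958e-08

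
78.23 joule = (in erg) 7.823e+08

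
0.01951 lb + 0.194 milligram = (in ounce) 0.3122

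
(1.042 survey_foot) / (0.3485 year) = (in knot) 5.617e-08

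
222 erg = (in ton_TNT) 5.306e-15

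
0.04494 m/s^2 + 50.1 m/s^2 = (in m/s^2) 50.14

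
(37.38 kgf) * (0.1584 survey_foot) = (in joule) 17.7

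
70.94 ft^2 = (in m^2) 6.591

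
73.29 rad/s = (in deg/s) 4199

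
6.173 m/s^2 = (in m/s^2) 6.173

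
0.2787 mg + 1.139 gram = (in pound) 0.002512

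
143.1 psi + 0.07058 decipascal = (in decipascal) 9.866e+06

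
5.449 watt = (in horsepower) 0.007307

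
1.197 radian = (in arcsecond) 2.469e+05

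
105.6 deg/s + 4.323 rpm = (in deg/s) 131.5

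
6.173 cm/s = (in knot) 0.12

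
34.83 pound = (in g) 1.58e+04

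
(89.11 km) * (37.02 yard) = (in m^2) 3.016e+06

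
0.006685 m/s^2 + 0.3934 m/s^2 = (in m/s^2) 0.4001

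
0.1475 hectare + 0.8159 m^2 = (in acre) 0.3647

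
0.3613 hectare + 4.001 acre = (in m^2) 1.98e+04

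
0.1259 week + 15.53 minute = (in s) 7.708e+04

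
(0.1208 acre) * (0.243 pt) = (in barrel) 0.2636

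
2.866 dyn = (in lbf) 6.443e-06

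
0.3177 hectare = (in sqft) 3.42e+04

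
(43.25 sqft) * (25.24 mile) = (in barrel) 1.027e+06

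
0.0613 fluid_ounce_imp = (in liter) 0.001742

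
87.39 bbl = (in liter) 1.389e+04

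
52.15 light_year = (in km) 4.934e+14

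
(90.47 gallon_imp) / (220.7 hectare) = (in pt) 0.0005282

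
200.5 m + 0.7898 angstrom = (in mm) 2.005e+05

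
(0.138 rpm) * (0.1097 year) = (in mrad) 4.999e+07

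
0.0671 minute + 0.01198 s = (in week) 6.677e-06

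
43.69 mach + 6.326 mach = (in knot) 3.31e+04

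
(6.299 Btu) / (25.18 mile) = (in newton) 0.164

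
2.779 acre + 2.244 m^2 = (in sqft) 1.211e+05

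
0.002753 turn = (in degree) 0.9911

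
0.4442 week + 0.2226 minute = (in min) 4478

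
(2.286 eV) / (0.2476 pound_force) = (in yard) 3.637e-19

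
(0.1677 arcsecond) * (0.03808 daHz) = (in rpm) 2.956e-06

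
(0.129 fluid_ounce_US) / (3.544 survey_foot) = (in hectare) 3.532e-10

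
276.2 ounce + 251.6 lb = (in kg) 122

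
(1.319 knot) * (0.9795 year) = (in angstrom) 2.096e+17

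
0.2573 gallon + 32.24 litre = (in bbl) 0.2089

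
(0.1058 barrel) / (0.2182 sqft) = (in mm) 829.8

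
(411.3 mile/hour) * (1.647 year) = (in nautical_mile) 5.157e+06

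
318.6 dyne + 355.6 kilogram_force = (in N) 3487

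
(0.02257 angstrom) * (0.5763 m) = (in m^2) 1.301e-12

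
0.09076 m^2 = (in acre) 2.243e-05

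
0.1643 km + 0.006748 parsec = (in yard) 2.277e+14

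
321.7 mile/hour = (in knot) 279.5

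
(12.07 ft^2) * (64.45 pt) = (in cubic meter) 0.0255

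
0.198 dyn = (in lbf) 4.451e-07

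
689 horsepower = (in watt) 5.138e+05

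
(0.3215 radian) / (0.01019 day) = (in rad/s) 0.0003652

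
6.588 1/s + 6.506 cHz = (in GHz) 6.653e-09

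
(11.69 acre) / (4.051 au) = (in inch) 3.073e-06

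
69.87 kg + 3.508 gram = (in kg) 69.87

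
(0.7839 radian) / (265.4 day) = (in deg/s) 1.959e-06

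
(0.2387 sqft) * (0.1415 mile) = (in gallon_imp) 1111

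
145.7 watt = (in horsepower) 0.1954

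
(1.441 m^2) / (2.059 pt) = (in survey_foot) 6509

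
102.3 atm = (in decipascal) 1.037e+08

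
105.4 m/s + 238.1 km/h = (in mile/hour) 383.7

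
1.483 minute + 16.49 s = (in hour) 0.0293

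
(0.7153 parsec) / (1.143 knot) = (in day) 4.345e+11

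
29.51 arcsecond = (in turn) 2.277e-05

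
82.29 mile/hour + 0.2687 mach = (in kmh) 461.8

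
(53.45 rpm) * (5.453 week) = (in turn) 2.938e+06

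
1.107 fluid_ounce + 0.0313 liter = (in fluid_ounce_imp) 2.254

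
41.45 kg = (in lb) 91.38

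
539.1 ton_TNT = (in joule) 2.256e+12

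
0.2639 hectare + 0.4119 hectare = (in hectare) 0.6758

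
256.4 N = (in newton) 256.4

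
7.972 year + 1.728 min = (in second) 2.514e+08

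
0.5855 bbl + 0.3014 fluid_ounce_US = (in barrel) 0.5856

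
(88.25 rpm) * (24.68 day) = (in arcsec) 4.065e+12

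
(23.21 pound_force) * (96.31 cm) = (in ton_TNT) 2.377e-08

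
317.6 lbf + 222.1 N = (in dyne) 1.635e+08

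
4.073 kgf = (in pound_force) 8.979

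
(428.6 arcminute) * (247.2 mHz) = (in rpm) 0.2943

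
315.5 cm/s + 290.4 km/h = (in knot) 162.9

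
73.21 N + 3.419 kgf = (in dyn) 1.067e+07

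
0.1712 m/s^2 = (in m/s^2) 0.1712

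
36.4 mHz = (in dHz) 0.364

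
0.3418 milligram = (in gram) 0.0003418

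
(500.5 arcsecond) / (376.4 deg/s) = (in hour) 1.026e-07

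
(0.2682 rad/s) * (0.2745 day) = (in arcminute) 2.187e+07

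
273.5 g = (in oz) 9.647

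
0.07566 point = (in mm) 0.02669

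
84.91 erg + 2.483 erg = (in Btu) 8.283e-09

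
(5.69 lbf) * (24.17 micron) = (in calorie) 0.0001462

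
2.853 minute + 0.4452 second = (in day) 0.001986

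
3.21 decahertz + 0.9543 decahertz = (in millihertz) 4.164e+04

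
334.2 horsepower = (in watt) 2.492e+05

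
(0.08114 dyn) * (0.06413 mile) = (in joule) 8.374e-05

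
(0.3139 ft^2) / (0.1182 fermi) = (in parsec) 0.007996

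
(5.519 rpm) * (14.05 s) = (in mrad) 8120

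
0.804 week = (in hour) 135.1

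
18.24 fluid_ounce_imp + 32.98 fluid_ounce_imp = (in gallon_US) 0.3845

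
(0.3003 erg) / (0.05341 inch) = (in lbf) 4.976e-06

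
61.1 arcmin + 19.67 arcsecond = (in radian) 0.01787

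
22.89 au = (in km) 3.424e+09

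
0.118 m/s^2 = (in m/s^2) 0.118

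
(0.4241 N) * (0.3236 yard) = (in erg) 1.255e+06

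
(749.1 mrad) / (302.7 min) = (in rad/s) 4.125e-05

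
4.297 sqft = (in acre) 9.865e-05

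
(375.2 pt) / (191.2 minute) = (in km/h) 4.154e-05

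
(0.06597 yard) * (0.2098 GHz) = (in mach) 3.717e+04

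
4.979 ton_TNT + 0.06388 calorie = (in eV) 1.3e+29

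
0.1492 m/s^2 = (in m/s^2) 0.1492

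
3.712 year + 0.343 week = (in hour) 3.257e+04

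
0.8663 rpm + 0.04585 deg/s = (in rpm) 0.8739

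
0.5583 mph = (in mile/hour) 0.5583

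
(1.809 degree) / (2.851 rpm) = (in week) 1.749e-07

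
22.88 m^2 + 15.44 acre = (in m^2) 6.251e+04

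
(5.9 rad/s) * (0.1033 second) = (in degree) 34.92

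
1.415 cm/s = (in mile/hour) 0.03165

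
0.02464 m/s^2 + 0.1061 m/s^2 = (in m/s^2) 0.1307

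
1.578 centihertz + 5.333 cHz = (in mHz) 69.11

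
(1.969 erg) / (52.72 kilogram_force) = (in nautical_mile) 2.056e-13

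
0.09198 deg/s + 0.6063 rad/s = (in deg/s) 34.83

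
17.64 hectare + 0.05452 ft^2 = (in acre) 43.59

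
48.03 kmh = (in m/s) 13.34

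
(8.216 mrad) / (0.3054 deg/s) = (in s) 1.541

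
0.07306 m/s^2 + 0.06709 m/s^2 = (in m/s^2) 0.1401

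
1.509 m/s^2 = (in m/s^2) 1.509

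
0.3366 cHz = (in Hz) 0.003366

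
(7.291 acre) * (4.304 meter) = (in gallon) 3.355e+07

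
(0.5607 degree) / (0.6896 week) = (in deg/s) 1.344e-06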